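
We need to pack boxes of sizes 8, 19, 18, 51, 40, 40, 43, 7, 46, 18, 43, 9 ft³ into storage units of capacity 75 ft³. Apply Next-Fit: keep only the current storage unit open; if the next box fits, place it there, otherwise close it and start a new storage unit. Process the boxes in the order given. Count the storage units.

storage unit 1: place 8 ft³, 67 ft³ left
storage unit 1: place 19 ft³, 48 ft³ left
storage unit 1: place 18 ft³, 30 ft³ left
storage unit 2: place 51 ft³, 24 ft³ left
storage unit 3: place 40 ft³, 35 ft³ left
storage unit 4: place 40 ft³, 35 ft³ left
storage unit 5: place 43 ft³, 32 ft³ left
storage unit 5: place 7 ft³, 25 ft³ left
storage unit 6: place 46 ft³, 29 ft³ left
storage unit 6: place 18 ft³, 11 ft³ left
storage unit 7: place 43 ft³, 32 ft³ left
storage unit 7: place 9 ft³, 23 ft³ left
Final storage units: [8,19,18] [51] [40] [40] [43,7] [46,18] [43,9].

7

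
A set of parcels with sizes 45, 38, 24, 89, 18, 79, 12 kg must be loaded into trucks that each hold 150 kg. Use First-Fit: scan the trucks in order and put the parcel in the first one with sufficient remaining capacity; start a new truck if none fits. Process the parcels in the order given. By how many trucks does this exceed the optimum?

First-Fit: [45,38,24,18,12] [89] [79] → 3 trucks.
Total size 305 kg; any packing needs at least ⌈305/150⌉ = 3 trucks.
So 3 is already optimal.

0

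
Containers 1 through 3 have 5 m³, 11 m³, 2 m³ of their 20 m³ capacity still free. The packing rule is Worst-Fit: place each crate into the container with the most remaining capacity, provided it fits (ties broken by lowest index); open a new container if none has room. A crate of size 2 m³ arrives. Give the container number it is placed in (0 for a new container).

2

Containers with room: container 1 (5 m³), container 2 (11 m³), container 3 (2 m³).
Most room is container 2 with 11 m³ free.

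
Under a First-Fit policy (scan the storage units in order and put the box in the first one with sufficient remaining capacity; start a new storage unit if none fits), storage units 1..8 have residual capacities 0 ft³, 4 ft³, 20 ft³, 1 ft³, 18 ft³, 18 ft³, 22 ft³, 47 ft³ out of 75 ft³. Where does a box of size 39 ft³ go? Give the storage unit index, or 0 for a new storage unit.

Storage units with room: storage unit 8 (47 ft³).
The first with room is storage unit 8.

8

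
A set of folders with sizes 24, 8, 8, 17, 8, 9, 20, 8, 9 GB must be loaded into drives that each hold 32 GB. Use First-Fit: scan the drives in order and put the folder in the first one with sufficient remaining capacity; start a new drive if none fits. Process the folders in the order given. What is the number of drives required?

24 GB → drive 1 (remaining 8 GB)
8 GB → drive 1 (remaining 0 GB)
8 GB → drive 2 (remaining 24 GB)
17 GB → drive 2 (remaining 7 GB)
8 GB → drive 3 (remaining 24 GB)
9 GB → drive 3 (remaining 15 GB)
20 GB → drive 4 (remaining 12 GB)
8 GB → drive 3 (remaining 7 GB)
9 GB → drive 4 (remaining 3 GB)

4 drives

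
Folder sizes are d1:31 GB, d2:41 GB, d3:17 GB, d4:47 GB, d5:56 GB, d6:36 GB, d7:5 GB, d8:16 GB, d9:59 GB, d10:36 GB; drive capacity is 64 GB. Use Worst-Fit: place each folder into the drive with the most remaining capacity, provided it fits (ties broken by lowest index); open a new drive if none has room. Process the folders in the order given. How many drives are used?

7

d1 (31 GB) → drive 1 (remaining 33 GB)
d2 (41 GB) → drive 2 (remaining 23 GB)
d3 (17 GB) → drive 1 (remaining 16 GB)
d4 (47 GB) → drive 3 (remaining 17 GB)
d5 (56 GB) → drive 4 (remaining 8 GB)
d6 (36 GB) → drive 5 (remaining 28 GB)
d7 (5 GB) → drive 5 (remaining 23 GB)
d8 (16 GB) → drive 2 (remaining 7 GB)
d9 (59 GB) → drive 6 (remaining 5 GB)
d10 (36 GB) → drive 7 (remaining 28 GB)
Final drives: [31,17] [41,16] [47] [56] [36,5] [59] [36].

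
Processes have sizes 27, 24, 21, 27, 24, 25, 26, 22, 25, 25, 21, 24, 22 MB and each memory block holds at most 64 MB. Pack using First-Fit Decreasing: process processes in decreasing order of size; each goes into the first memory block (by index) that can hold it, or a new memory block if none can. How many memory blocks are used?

6

Sorted descending: 27, 27, 26, 25, 25, 25, 24, 24, 24, 22, 22, 21, 21.
Put 27 MB in memory block 1; 37 MB remain.
Put 27 MB in memory block 1; 10 MB remain.
Put 26 MB in memory block 2; 38 MB remain.
Put 25 MB in memory block 2; 13 MB remain.
Put 25 MB in memory block 3; 39 MB remain.
Put 25 MB in memory block 3; 14 MB remain.
Put 24 MB in memory block 4; 40 MB remain.
Put 24 MB in memory block 4; 16 MB remain.
Put 24 MB in memory block 5; 40 MB remain.
Put 22 MB in memory block 5; 18 MB remain.
Put 22 MB in memory block 6; 42 MB remain.
Put 21 MB in memory block 6; 21 MB remain.
Put 21 MB in memory block 6; 0 MB remain.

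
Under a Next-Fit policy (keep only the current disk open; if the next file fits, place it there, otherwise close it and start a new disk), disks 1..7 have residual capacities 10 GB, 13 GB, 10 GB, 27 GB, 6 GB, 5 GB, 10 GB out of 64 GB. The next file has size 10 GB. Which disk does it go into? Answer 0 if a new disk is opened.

7

Next-Fit only looks at disk 7, which has 10 GB free.
10 GB fits there.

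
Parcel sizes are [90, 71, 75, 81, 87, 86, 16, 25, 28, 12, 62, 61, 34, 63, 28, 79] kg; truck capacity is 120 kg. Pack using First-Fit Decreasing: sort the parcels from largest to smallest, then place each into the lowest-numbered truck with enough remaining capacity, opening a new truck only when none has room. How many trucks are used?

Sorted descending: 90, 87, 86, 81, 79, 75, 71, 63, 62, 61, 34, 28, 28, 25, 16, 12.
truck 1: place 90 kg, 30 kg left
truck 2: place 87 kg, 33 kg left
truck 3: place 86 kg, 34 kg left
truck 4: place 81 kg, 39 kg left
truck 5: place 79 kg, 41 kg left
truck 6: place 75 kg, 45 kg left
truck 7: place 71 kg, 49 kg left
truck 8: place 63 kg, 57 kg left
truck 9: place 62 kg, 58 kg left
truck 10: place 61 kg, 59 kg left
truck 3: place 34 kg, 0 kg left
truck 1: place 28 kg, 2 kg left
truck 2: place 28 kg, 5 kg left
truck 4: place 25 kg, 14 kg left
truck 5: place 16 kg, 25 kg left
truck 4: place 12 kg, 2 kg left
Final trucks: [90,28] [87,28] [86,34] [81,25,12] [79,16] [75] [71] [63] [62] [61].

10 trucks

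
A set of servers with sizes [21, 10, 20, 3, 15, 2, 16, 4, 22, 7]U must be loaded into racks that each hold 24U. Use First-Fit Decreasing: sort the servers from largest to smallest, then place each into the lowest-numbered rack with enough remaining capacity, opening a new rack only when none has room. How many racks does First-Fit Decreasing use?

Sorted descending: 22, 21, 20, 16, 15, 10, 7, 4, 3, 2.
Put 22U in rack 1; 2U remain.
Put 21U in rack 2; 3U remain.
Put 20U in rack 3; 4U remain.
Put 16U in rack 4; 8U remain.
Put 15U in rack 5; 9U remain.
Put 10U in rack 6; 14U remain.
Put 7U in rack 4; 1U remain.
Put 4U in rack 3; 0U remain.
Put 3U in rack 2; 0U remain.
Put 2U in rack 1; 0U remain.
Final racks: [22,2] [21,3] [20,4] [16,7] [15] [10].

6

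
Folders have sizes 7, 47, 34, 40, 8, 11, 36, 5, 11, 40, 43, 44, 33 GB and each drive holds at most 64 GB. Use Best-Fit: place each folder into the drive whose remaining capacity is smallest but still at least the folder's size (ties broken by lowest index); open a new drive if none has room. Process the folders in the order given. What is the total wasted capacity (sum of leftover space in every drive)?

Put 7 GB in drive 1; 57 GB remain.
Put 47 GB in drive 1; 10 GB remain.
Put 34 GB in drive 2; 30 GB remain.
Put 40 GB in drive 3; 24 GB remain.
Put 8 GB in drive 1; 2 GB remain.
Put 11 GB in drive 3; 13 GB remain.
Put 36 GB in drive 4; 28 GB remain.
Put 5 GB in drive 3; 8 GB remain.
Put 11 GB in drive 4; 17 GB remain.
Put 40 GB in drive 5; 24 GB remain.
Put 43 GB in drive 6; 21 GB remain.
Put 44 GB in drive 7; 20 GB remain.
Put 33 GB in drive 8; 31 GB remain.
8 drives × 64 GB = 512 GB; used 359 GB; unused 153 GB.

153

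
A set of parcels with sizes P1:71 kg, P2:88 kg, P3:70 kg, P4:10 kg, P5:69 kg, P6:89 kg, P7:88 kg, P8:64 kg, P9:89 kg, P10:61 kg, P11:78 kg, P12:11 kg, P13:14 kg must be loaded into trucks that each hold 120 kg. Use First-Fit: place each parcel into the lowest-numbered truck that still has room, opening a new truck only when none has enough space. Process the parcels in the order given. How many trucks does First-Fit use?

10 trucks

P1 (71 kg) → truck 1 (remaining 49 kg)
P2 (88 kg) → truck 2 (remaining 32 kg)
P3 (70 kg) → truck 3 (remaining 50 kg)
P4 (10 kg) → truck 1 (remaining 39 kg)
P5 (69 kg) → truck 4 (remaining 51 kg)
P6 (89 kg) → truck 5 (remaining 31 kg)
P7 (88 kg) → truck 6 (remaining 32 kg)
P8 (64 kg) → truck 7 (remaining 56 kg)
P9 (89 kg) → truck 8 (remaining 31 kg)
P10 (61 kg) → truck 9 (remaining 59 kg)
P11 (78 kg) → truck 10 (remaining 42 kg)
P12 (11 kg) → truck 1 (remaining 28 kg)
P13 (14 kg) → truck 1 (remaining 14 kg)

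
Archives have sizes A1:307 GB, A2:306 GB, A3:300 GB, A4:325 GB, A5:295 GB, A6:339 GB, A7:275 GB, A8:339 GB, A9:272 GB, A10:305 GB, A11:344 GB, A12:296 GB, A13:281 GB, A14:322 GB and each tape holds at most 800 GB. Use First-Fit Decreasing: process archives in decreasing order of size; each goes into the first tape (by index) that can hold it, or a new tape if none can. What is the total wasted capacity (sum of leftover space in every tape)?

1294

Sorted descending: 344, 339, 339, 325, 322, 307, 306, 305, 300, 296, 295, 281, 275, 272.
Put 344 GB in tape 1; 456 GB remain.
Put 339 GB in tape 1; 117 GB remain.
Put 339 GB in tape 2; 461 GB remain.
Put 325 GB in tape 2; 136 GB remain.
Put 322 GB in tape 3; 478 GB remain.
Put 307 GB in tape 3; 171 GB remain.
Put 306 GB in tape 4; 494 GB remain.
Put 305 GB in tape 4; 189 GB remain.
Put 300 GB in tape 5; 500 GB remain.
Put 296 GB in tape 5; 204 GB remain.
Put 295 GB in tape 6; 505 GB remain.
Put 281 GB in tape 6; 224 GB remain.
Put 275 GB in tape 7; 525 GB remain.
Put 272 GB in tape 7; 253 GB remain.
7 tapes × 800 GB = 5600 GB; used 4306 GB; unused 1294 GB.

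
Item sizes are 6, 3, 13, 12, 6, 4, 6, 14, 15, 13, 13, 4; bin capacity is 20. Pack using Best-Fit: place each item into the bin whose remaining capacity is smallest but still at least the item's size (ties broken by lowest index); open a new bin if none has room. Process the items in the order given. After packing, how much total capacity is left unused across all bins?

31

Put 6 in bin 1; 14 remain.
Put 3 in bin 1; 11 remain.
Put 13 in bin 2; 7 remain.
Put 12 in bin 3; 8 remain.
Put 6 in bin 2; 1 remain.
Put 4 in bin 3; 4 remain.
Put 6 in bin 1; 5 remain.
Put 14 in bin 4; 6 remain.
Put 15 in bin 5; 5 remain.
Put 13 in bin 6; 7 remain.
Put 13 in bin 7; 7 remain.
Put 4 in bin 3; 0 remain.
7 bins × 20 = 140; used 109; unused 31.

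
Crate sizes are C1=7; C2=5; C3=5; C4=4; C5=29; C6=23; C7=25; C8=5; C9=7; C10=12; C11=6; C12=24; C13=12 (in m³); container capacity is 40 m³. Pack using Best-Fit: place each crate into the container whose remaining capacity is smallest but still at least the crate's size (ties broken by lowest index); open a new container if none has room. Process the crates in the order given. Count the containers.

container 1: place C1 (7 m³), 33 m³ left
container 1: place C2 (5 m³), 28 m³ left
container 1: place C3 (5 m³), 23 m³ left
container 1: place C4 (4 m³), 19 m³ left
container 2: place C5 (29 m³), 11 m³ left
container 3: place C6 (23 m³), 17 m³ left
container 4: place C7 (25 m³), 15 m³ left
container 2: place C8 (5 m³), 6 m³ left
container 4: place C9 (7 m³), 8 m³ left
container 3: place C10 (12 m³), 5 m³ left
container 2: place C11 (6 m³), 0 m³ left
container 5: place C12 (24 m³), 16 m³ left
container 5: place C13 (12 m³), 4 m³ left

5 containers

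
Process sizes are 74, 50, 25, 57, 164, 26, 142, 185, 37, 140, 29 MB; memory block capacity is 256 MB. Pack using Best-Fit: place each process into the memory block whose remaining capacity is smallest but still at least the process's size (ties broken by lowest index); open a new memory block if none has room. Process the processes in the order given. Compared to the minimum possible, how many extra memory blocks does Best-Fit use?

Best-Fit: [74,50,25,57,26] [164] [142] [185,37,29] [140] → 5 memory blocks.
Total size 929 MB; any packing needs at least ⌈929/256⌉ = 4 memory blocks.
An optimal packing achieves that bound: [185,57] [164,74] [142,50,37,26] [140,29,25] → 4 memory blocks.
Excess: 5 − 4 = 1.

1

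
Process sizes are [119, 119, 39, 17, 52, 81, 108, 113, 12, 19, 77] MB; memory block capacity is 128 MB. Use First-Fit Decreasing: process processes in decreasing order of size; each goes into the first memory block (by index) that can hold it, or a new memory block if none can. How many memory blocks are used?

Sorted descending: 119, 119, 113, 108, 81, 77, 52, 39, 19, 17, 12.
memory block 1: place 119 MB, 9 MB left
memory block 2: place 119 MB, 9 MB left
memory block 3: place 113 MB, 15 MB left
memory block 4: place 108 MB, 20 MB left
memory block 5: place 81 MB, 47 MB left
memory block 6: place 77 MB, 51 MB left
memory block 7: place 52 MB, 76 MB left
memory block 5: place 39 MB, 8 MB left
memory block 4: place 19 MB, 1 MB left
memory block 6: place 17 MB, 34 MB left
memory block 3: place 12 MB, 3 MB left

7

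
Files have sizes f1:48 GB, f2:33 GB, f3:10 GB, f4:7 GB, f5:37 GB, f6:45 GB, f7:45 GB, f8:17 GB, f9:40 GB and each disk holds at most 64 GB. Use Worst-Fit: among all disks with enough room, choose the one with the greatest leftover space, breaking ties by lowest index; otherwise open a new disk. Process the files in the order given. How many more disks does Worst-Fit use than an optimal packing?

0

Worst-Fit: [48] [33,10,7] [37,17] [45] [45] [40] → 6 disks.
6 files exceed 32 GB (half the capacity), and no two of those can share a disk, so at least 6 disks are needed.
So 6 is already optimal.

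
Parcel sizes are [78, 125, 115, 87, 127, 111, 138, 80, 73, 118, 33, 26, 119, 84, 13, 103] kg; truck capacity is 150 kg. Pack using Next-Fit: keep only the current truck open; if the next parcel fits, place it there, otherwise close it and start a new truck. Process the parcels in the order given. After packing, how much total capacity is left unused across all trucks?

truck 1: place 78 kg, 72 kg left
truck 2: place 125 kg, 25 kg left
truck 3: place 115 kg, 35 kg left
truck 4: place 87 kg, 63 kg left
truck 5: place 127 kg, 23 kg left
truck 6: place 111 kg, 39 kg left
truck 7: place 138 kg, 12 kg left
truck 8: place 80 kg, 70 kg left
truck 9: place 73 kg, 77 kg left
truck 10: place 118 kg, 32 kg left
truck 11: place 33 kg, 117 kg left
truck 11: place 26 kg, 91 kg left
truck 12: place 119 kg, 31 kg left
truck 13: place 84 kg, 66 kg left
truck 13: place 13 kg, 53 kg left
truck 14: place 103 kg, 47 kg left
14 trucks × 150 kg = 2100 kg; used 1430 kg; unused 670 kg.

670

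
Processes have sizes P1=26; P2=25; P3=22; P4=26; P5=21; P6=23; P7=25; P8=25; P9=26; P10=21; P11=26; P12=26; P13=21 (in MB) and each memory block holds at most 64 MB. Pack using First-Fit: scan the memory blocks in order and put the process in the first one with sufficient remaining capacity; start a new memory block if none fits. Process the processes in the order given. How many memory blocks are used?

7

Put P1 (26 MB) in memory block 1; 38 MB remain.
Put P2 (25 MB) in memory block 1; 13 MB remain.
Put P3 (22 MB) in memory block 2; 42 MB remain.
Put P4 (26 MB) in memory block 2; 16 MB remain.
Put P5 (21 MB) in memory block 3; 43 MB remain.
Put P6 (23 MB) in memory block 3; 20 MB remain.
Put P7 (25 MB) in memory block 4; 39 MB remain.
Put P8 (25 MB) in memory block 4; 14 MB remain.
Put P9 (26 MB) in memory block 5; 38 MB remain.
Put P10 (21 MB) in memory block 5; 17 MB remain.
Put P11 (26 MB) in memory block 6; 38 MB remain.
Put P12 (26 MB) in memory block 6; 12 MB remain.
Put P13 (21 MB) in memory block 7; 43 MB remain.
Final memory blocks: [26,25] [22,26] [21,23] [25,25] [26,21] [26,26] [21].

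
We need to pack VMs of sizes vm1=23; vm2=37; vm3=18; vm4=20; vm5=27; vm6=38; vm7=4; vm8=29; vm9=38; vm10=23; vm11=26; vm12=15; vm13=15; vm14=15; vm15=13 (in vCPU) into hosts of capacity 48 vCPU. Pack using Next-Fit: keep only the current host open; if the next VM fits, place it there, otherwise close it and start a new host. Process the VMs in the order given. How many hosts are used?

10 hosts

vm1 (23 vCPU) → host 1 (remaining 25 vCPU)
vm2 (37 vCPU) → host 2 (remaining 11 vCPU)
vm3 (18 vCPU) → host 3 (remaining 30 vCPU)
vm4 (20 vCPU) → host 3 (remaining 10 vCPU)
vm5 (27 vCPU) → host 4 (remaining 21 vCPU)
vm6 (38 vCPU) → host 5 (remaining 10 vCPU)
vm7 (4 vCPU) → host 5 (remaining 6 vCPU)
vm8 (29 vCPU) → host 6 (remaining 19 vCPU)
vm9 (38 vCPU) → host 7 (remaining 10 vCPU)
vm10 (23 vCPU) → host 8 (remaining 25 vCPU)
vm11 (26 vCPU) → host 9 (remaining 22 vCPU)
vm12 (15 vCPU) → host 9 (remaining 7 vCPU)
vm13 (15 vCPU) → host 10 (remaining 33 vCPU)
vm14 (15 vCPU) → host 10 (remaining 18 vCPU)
vm15 (13 vCPU) → host 10 (remaining 5 vCPU)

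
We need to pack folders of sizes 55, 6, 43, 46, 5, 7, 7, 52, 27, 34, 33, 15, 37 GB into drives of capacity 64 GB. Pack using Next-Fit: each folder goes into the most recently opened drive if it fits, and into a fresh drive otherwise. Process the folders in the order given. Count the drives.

drive 1: place 55 GB, 9 GB left
drive 1: place 6 GB, 3 GB left
drive 2: place 43 GB, 21 GB left
drive 3: place 46 GB, 18 GB left
drive 3: place 5 GB, 13 GB left
drive 3: place 7 GB, 6 GB left
drive 4: place 7 GB, 57 GB left
drive 4: place 52 GB, 5 GB left
drive 5: place 27 GB, 37 GB left
drive 5: place 34 GB, 3 GB left
drive 6: place 33 GB, 31 GB left
drive 6: place 15 GB, 16 GB left
drive 7: place 37 GB, 27 GB left
Final drives: [55,6] [43] [46,5,7] [7,52] [27,34] [33,15] [37].

7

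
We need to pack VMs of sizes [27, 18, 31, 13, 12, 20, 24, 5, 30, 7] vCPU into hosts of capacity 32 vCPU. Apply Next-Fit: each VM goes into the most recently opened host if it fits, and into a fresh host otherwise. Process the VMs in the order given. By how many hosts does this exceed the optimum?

Next-Fit: [27] [18] [31] [13,12] [20] [24,5] [30] [7] → 8 hosts.
Total size 187 vCPU; any packing needs at least ⌈187/32⌉ = 6 hosts.
An optimal packing achieves that bound: [31] [30] [27,5] [24,7] [20,12] [18,13] → 6 hosts.
Excess: 8 − 6 = 2.

2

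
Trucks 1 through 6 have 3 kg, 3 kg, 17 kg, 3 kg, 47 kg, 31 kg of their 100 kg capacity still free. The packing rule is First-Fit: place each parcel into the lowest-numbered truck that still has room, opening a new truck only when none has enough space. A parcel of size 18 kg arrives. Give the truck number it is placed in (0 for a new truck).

Trucks with room: truck 5 (47 kg), truck 6 (31 kg).
The first with room is truck 5.

5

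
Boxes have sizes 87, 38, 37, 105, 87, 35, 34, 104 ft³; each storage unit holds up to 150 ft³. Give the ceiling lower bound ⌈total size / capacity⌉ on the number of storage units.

Total size = 87 + 38 + 37 + 105 + 87 + 35 + 34 + 104 = 527 ft³.
⌈527 / 150⌉ = 4.

4 storage units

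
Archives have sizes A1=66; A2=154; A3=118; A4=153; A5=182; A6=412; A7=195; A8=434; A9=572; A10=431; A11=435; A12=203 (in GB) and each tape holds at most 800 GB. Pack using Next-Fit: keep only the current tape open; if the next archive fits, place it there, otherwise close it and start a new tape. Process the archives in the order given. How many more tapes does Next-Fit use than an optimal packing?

Next-Fit: [66,154,118,153,182] [412,195] [434] [572] [431] [435,203] → 6 tapes.
Total size 3355 GB; any packing needs at least ⌈3355/800⌉ = 5 tapes.
An optimal packing achieves that bound: [572,203] [435,195,154] [434,182,153] [431,118,66] [412] → 5 tapes.
Excess: 6 − 5 = 1.

1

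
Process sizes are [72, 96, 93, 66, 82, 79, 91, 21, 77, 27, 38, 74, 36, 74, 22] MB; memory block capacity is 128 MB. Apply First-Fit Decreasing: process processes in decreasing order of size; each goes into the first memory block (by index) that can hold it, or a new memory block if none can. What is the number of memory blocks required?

Sorted descending: 96, 93, 91, 82, 79, 77, 74, 74, 72, 66, 38, 36, 27, 22, 21.
96 MB → memory block 1 (remaining 32 MB)
93 MB → memory block 2 (remaining 35 MB)
91 MB → memory block 3 (remaining 37 MB)
82 MB → memory block 4 (remaining 46 MB)
79 MB → memory block 5 (remaining 49 MB)
77 MB → memory block 6 (remaining 51 MB)
74 MB → memory block 7 (remaining 54 MB)
74 MB → memory block 8 (remaining 54 MB)
72 MB → memory block 9 (remaining 56 MB)
66 MB → memory block 10 (remaining 62 MB)
38 MB → memory block 4 (remaining 8 MB)
36 MB → memory block 3 (remaining 1 MB)
27 MB → memory block 1 (remaining 5 MB)
22 MB → memory block 2 (remaining 13 MB)
21 MB → memory block 5 (remaining 28 MB)

10 memory blocks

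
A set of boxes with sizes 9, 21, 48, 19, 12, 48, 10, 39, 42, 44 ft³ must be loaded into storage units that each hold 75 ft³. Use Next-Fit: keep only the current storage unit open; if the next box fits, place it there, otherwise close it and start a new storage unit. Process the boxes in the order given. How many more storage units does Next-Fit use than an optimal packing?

Next-Fit: [9,21] [48,19] [12,48,10] [39] [42] [44] → 6 storage units.
5 boxes exceed 37.5 ft³ (half the capacity), and no two of those can share a storage unit, so at least 5 storage units are needed.
An optimal packing achieves that bound: [48,21] [48,19] [44,12,10,9] [42] [39] → 5 storage units.
Excess: 6 − 5 = 1.

1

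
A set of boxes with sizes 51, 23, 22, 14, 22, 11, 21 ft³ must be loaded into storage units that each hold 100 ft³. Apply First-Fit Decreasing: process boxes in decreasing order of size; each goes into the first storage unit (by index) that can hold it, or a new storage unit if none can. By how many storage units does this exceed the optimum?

First-Fit Decreasing: [51,23,22] [22,21,14,11] → 2 storage units.
Total size 164 ft³; any packing needs at least ⌈164/100⌉ = 2 storage units.
So 2 is already optimal.

0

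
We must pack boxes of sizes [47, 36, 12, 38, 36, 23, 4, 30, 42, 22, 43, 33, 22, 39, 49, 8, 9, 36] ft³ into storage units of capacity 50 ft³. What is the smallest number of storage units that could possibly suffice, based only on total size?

Total size = 47 + 36 + 12 + 38 + 36 + 23 + 4 + 30 + 42 + 22 + 43 + 33 + 22 + 39 + 49 + 8 + 9 + 36 = 529 ft³.
⌈529 / 50⌉ = 11.

11 storage units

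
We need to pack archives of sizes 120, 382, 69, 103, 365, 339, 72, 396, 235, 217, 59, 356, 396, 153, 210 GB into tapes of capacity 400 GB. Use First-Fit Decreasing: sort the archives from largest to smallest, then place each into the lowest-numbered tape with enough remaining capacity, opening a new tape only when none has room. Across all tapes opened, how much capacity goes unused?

528

Sorted descending: 396, 396, 382, 365, 356, 339, 235, 217, 210, 153, 120, 103, 72, 69, 59.
Put 396 GB in tape 1; 4 GB remain.
Put 396 GB in tape 2; 4 GB remain.
Put 382 GB in tape 3; 18 GB remain.
Put 365 GB in tape 4; 35 GB remain.
Put 356 GB in tape 5; 44 GB remain.
Put 339 GB in tape 6; 61 GB remain.
Put 235 GB in tape 7; 165 GB remain.
Put 217 GB in tape 8; 183 GB remain.
Put 210 GB in tape 9; 190 GB remain.
Put 153 GB in tape 7; 12 GB remain.
Put 120 GB in tape 8; 63 GB remain.
Put 103 GB in tape 9; 87 GB remain.
Put 72 GB in tape 9; 15 GB remain.
Put 69 GB in tape 10; 331 GB remain.
Put 59 GB in tape 6; 2 GB remain.
10 tapes × 400 GB = 4000 GB; used 3472 GB; unused 528 GB.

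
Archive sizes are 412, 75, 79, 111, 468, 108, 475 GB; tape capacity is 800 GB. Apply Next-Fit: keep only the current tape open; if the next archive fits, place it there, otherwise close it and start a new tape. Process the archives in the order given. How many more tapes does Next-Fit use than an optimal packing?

Next-Fit: [412,75,79,111] [468,108] [475] → 3 tapes.
Total size 1728 GB; any packing needs at least ⌈1728/800⌉ = 3 tapes.
So 3 is already optimal.

0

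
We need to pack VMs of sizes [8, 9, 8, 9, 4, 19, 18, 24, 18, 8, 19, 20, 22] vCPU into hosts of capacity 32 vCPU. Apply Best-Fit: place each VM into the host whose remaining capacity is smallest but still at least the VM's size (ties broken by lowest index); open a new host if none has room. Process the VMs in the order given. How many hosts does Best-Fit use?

8 vCPU → host 1 (remaining 24 vCPU)
9 vCPU → host 1 (remaining 15 vCPU)
8 vCPU → host 1 (remaining 7 vCPU)
9 vCPU → host 2 (remaining 23 vCPU)
4 vCPU → host 1 (remaining 3 vCPU)
19 vCPU → host 2 (remaining 4 vCPU)
18 vCPU → host 3 (remaining 14 vCPU)
24 vCPU → host 4 (remaining 8 vCPU)
18 vCPU → host 5 (remaining 14 vCPU)
8 vCPU → host 4 (remaining 0 vCPU)
19 vCPU → host 6 (remaining 13 vCPU)
20 vCPU → host 7 (remaining 12 vCPU)
22 vCPU → host 8 (remaining 10 vCPU)

8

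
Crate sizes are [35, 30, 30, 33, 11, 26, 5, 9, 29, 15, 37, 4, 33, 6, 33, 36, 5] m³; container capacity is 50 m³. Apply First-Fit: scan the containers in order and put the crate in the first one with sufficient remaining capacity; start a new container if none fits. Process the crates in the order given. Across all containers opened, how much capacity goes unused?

123

35 m³ → container 1 (remaining 15 m³)
30 m³ → container 2 (remaining 20 m³)
30 m³ → container 3 (remaining 20 m³)
33 m³ → container 4 (remaining 17 m³)
11 m³ → container 1 (remaining 4 m³)
26 m³ → container 5 (remaining 24 m³)
5 m³ → container 2 (remaining 15 m³)
9 m³ → container 2 (remaining 6 m³)
29 m³ → container 6 (remaining 21 m³)
15 m³ → container 3 (remaining 5 m³)
37 m³ → container 7 (remaining 13 m³)
4 m³ → container 1 (remaining 0 m³)
33 m³ → container 8 (remaining 17 m³)
6 m³ → container 2 (remaining 0 m³)
33 m³ → container 9 (remaining 17 m³)
36 m³ → container 10 (remaining 14 m³)
5 m³ → container 3 (remaining 0 m³)
10 containers × 50 m³ = 500 m³; used 377 m³; unused 123 m³.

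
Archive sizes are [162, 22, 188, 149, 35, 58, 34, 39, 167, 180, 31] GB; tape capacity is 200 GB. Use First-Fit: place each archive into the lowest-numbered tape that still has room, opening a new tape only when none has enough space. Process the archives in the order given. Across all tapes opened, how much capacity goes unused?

135

162 GB → tape 1 (remaining 38 GB)
22 GB → tape 1 (remaining 16 GB)
188 GB → tape 2 (remaining 12 GB)
149 GB → tape 3 (remaining 51 GB)
35 GB → tape 3 (remaining 16 GB)
58 GB → tape 4 (remaining 142 GB)
34 GB → tape 4 (remaining 108 GB)
39 GB → tape 4 (remaining 69 GB)
167 GB → tape 5 (remaining 33 GB)
180 GB → tape 6 (remaining 20 GB)
31 GB → tape 4 (remaining 38 GB)
6 tapes × 200 GB = 1200 GB; used 1065 GB; unused 135 GB.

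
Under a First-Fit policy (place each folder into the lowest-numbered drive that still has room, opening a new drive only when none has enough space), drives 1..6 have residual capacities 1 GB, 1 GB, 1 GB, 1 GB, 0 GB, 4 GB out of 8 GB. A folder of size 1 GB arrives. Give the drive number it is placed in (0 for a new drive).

Drives with room: drive 1 (1 GB), drive 2 (1 GB), drive 3 (1 GB), drive 4 (1 GB), drive 6 (4 GB).
The first with room is drive 1.

1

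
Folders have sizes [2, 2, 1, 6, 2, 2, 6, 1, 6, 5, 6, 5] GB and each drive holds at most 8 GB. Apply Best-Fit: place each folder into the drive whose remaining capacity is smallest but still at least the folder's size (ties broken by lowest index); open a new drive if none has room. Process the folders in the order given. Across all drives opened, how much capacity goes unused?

12

drive 1: place 2 GB, 6 GB left
drive 1: place 2 GB, 4 GB left
drive 1: place 1 GB, 3 GB left
drive 2: place 6 GB, 2 GB left
drive 2: place 2 GB, 0 GB left
drive 1: place 2 GB, 1 GB left
drive 3: place 6 GB, 2 GB left
drive 1: place 1 GB, 0 GB left
drive 4: place 6 GB, 2 GB left
drive 5: place 5 GB, 3 GB left
drive 6: place 6 GB, 2 GB left
drive 7: place 5 GB, 3 GB left
7 drives × 8 GB = 56 GB; used 44 GB; unused 12 GB.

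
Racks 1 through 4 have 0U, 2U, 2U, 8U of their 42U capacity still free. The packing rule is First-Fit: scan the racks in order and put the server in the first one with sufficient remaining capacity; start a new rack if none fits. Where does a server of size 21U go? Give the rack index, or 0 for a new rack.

No rack has ≥ 21U free, so a new rack is opened.

0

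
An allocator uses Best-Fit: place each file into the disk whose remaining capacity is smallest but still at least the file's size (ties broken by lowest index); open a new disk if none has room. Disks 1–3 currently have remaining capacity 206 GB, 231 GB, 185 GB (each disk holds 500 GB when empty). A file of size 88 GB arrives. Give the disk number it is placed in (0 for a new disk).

Disks with room: disk 1 (206 GB), disk 2 (231 GB), disk 3 (185 GB).
Tightest fit is disk 3 with 185 GB free.

3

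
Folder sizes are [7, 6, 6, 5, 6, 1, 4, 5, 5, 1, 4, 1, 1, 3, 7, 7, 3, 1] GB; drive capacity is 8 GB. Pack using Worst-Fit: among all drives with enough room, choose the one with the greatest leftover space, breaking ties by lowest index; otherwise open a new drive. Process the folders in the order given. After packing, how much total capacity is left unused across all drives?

15

drive 1: place 7 GB, 1 GB left
drive 2: place 6 GB, 2 GB left
drive 3: place 6 GB, 2 GB left
drive 4: place 5 GB, 3 GB left
drive 5: place 6 GB, 2 GB left
drive 4: place 1 GB, 2 GB left
drive 6: place 4 GB, 4 GB left
drive 7: place 5 GB, 3 GB left
drive 8: place 5 GB, 3 GB left
drive 6: place 1 GB, 3 GB left
drive 9: place 4 GB, 4 GB left
drive 9: place 1 GB, 3 GB left
drive 6: place 1 GB, 2 GB left
drive 7: place 3 GB, 0 GB left
drive 10: place 7 GB, 1 GB left
drive 11: place 7 GB, 1 GB left
drive 8: place 3 GB, 0 GB left
drive 9: place 1 GB, 2 GB left
11 drives × 8 GB = 88 GB; used 73 GB; unused 15 GB.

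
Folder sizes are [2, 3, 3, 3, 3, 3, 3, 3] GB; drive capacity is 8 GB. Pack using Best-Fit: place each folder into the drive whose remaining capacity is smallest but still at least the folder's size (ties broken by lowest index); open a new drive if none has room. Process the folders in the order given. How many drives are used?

drive 1: place 2 GB, 6 GB left
drive 1: place 3 GB, 3 GB left
drive 1: place 3 GB, 0 GB left
drive 2: place 3 GB, 5 GB left
drive 2: place 3 GB, 2 GB left
drive 3: place 3 GB, 5 GB left
drive 3: place 3 GB, 2 GB left
drive 4: place 3 GB, 5 GB left
Final drives: [2,3,3] [3,3] [3,3] [3].

4 drives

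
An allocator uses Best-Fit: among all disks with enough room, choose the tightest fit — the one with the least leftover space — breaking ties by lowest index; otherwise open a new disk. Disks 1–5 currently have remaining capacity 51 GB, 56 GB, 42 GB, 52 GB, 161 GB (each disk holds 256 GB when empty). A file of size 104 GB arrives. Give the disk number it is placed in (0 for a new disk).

5

Disks with room: disk 5 (161 GB).
Tightest fit is disk 5 with 161 GB free.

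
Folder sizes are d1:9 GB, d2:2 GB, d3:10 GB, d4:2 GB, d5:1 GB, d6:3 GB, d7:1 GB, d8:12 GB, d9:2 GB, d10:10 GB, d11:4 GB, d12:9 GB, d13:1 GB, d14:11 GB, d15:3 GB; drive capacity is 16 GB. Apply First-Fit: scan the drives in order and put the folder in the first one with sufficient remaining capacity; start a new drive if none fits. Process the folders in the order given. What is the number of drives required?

d1 (9 GB) → drive 1 (remaining 7 GB)
d2 (2 GB) → drive 1 (remaining 5 GB)
d3 (10 GB) → drive 2 (remaining 6 GB)
d4 (2 GB) → drive 1 (remaining 3 GB)
d5 (1 GB) → drive 1 (remaining 2 GB)
d6 (3 GB) → drive 2 (remaining 3 GB)
d7 (1 GB) → drive 1 (remaining 1 GB)
d8 (12 GB) → drive 3 (remaining 4 GB)
d9 (2 GB) → drive 2 (remaining 1 GB)
d10 (10 GB) → drive 4 (remaining 6 GB)
d11 (4 GB) → drive 3 (remaining 0 GB)
d12 (9 GB) → drive 5 (remaining 7 GB)
d13 (1 GB) → drive 1 (remaining 0 GB)
d14 (11 GB) → drive 6 (remaining 5 GB)
d15 (3 GB) → drive 4 (remaining 3 GB)
Final drives: [9,2,2,1,1,1] [10,3,2] [12,4] [10,3] [9] [11].

6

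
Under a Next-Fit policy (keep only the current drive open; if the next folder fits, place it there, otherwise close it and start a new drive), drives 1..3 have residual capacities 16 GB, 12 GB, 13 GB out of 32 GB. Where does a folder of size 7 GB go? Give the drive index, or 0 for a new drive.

Next-Fit only looks at drive 3, which has 13 GB free.
7 GB fits there.

3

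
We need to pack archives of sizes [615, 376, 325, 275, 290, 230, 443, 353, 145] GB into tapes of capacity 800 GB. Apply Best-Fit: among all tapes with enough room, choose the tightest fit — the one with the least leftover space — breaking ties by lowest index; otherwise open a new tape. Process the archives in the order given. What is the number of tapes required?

Put 615 GB in tape 1; 185 GB remain.
Put 376 GB in tape 2; 424 GB remain.
Put 325 GB in tape 2; 99 GB remain.
Put 275 GB in tape 3; 525 GB remain.
Put 290 GB in tape 3; 235 GB remain.
Put 230 GB in tape 3; 5 GB remain.
Put 443 GB in tape 4; 357 GB remain.
Put 353 GB in tape 4; 4 GB remain.
Put 145 GB in tape 1; 40 GB remain.
Final tapes: [615,145] [376,325] [275,290,230] [443,353].

4 tapes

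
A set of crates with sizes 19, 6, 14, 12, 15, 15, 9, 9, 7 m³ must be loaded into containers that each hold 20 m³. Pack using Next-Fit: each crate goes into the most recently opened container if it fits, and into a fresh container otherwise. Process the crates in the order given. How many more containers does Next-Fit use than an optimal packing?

1

Next-Fit: [19] [6,14] [12] [15] [15] [9,9] [7] → 7 containers.
Total size 106 m³; any packing needs at least ⌈106/20⌉ = 6 containers.
An optimal packing achieves that bound: [19] [15] [15] [14,6] [12,7] [9,9] → 6 containers.
Excess: 7 − 6 = 1.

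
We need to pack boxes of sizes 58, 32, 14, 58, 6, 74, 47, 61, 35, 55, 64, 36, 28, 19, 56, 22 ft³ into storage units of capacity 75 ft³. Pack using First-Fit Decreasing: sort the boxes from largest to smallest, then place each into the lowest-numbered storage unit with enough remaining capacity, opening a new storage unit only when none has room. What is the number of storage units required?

10

Sorted descending: 74, 64, 61, 58, 58, 56, 55, 47, 36, 35, 32, 28, 22, 19, 14, 6.
storage unit 1: place 74 ft³, 1 ft³ left
storage unit 2: place 64 ft³, 11 ft³ left
storage unit 3: place 61 ft³, 14 ft³ left
storage unit 4: place 58 ft³, 17 ft³ left
storage unit 5: place 58 ft³, 17 ft³ left
storage unit 6: place 56 ft³, 19 ft³ left
storage unit 7: place 55 ft³, 20 ft³ left
storage unit 8: place 47 ft³, 28 ft³ left
storage unit 9: place 36 ft³, 39 ft³ left
storage unit 9: place 35 ft³, 4 ft³ left
storage unit 10: place 32 ft³, 43 ft³ left
storage unit 8: place 28 ft³, 0 ft³ left
storage unit 10: place 22 ft³, 21 ft³ left
storage unit 6: place 19 ft³, 0 ft³ left
storage unit 3: place 14 ft³, 0 ft³ left
storage unit 2: place 6 ft³, 5 ft³ left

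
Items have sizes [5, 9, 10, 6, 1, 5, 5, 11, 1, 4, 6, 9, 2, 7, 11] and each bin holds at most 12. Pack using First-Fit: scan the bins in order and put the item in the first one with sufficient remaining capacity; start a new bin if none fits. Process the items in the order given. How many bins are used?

Put 5 in bin 1; 7 remain.
Put 9 in bin 2; 3 remain.
Put 10 in bin 3; 2 remain.
Put 6 in bin 1; 1 remain.
Put 1 in bin 1; 0 remain.
Put 5 in bin 4; 7 remain.
Put 5 in bin 4; 2 remain.
Put 11 in bin 5; 1 remain.
Put 1 in bin 2; 2 remain.
Put 4 in bin 6; 8 remain.
Put 6 in bin 6; 2 remain.
Put 9 in bin 7; 3 remain.
Put 2 in bin 2; 0 remain.
Put 7 in bin 8; 5 remain.
Put 11 in bin 9; 1 remain.

9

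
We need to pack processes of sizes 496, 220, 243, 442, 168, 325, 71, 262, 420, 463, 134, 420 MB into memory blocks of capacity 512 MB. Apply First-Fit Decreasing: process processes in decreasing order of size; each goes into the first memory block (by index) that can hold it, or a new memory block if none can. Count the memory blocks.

8 memory blocks

Sorted descending: 496, 463, 442, 420, 420, 325, 262, 243, 220, 168, 134, 71.
Put 496 MB in memory block 1; 16 MB remain.
Put 463 MB in memory block 2; 49 MB remain.
Put 442 MB in memory block 3; 70 MB remain.
Put 420 MB in memory block 4; 92 MB remain.
Put 420 MB in memory block 5; 92 MB remain.
Put 325 MB in memory block 6; 187 MB remain.
Put 262 MB in memory block 7; 250 MB remain.
Put 243 MB in memory block 7; 7 MB remain.
Put 220 MB in memory block 8; 292 MB remain.
Put 168 MB in memory block 6; 19 MB remain.
Put 134 MB in memory block 8; 158 MB remain.
Put 71 MB in memory block 4; 21 MB remain.
Final memory blocks: [496] [463] [442] [420,71] [420] [325,168] [262,243] [220,134].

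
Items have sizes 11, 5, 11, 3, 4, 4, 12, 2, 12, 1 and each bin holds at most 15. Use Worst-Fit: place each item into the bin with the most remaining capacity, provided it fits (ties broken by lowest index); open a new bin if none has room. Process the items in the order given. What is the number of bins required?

5 bins

bin 1: place 11, 4 left
bin 2: place 5, 10 left
bin 3: place 11, 4 left
bin 2: place 3, 7 left
bin 2: place 4, 3 left
bin 1: place 4, 0 left
bin 4: place 12, 3 left
bin 3: place 2, 2 left
bin 5: place 12, 3 left
bin 2: place 1, 2 left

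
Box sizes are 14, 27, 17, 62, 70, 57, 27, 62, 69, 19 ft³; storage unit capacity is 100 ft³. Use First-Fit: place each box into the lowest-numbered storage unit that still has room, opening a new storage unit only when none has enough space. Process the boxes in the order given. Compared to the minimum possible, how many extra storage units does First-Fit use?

First-Fit: [14,27,17,27] [62,19] [70] [57] [62] [69] → 6 storage units.
Total size 424 ft³; any packing needs at least ⌈424/100⌉ = 5 storage units.
An optimal packing achieves that bound: [70,27] [69,27] [62,19,17] [62,14] [57] → 5 storage units.
Excess: 6 − 5 = 1.

1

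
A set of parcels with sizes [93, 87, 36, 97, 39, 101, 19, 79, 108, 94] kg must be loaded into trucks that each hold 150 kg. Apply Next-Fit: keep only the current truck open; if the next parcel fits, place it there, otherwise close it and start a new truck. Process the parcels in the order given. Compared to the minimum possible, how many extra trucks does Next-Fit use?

Next-Fit: [93] [87,36] [97,39] [101,19] [79] [108] [94] → 7 trucks.
7 parcels exceed 75 kg (half the capacity), and no two of those can share a truck, so at least 7 trucks are needed.
So 7 is already optimal.

0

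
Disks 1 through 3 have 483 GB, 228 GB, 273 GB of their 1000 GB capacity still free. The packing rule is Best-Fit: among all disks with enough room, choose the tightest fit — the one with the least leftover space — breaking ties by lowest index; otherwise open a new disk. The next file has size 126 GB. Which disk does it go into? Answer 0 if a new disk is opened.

2

Disks with room: disk 1 (483 GB), disk 2 (228 GB), disk 3 (273 GB).
Tightest fit is disk 2 with 228 GB free.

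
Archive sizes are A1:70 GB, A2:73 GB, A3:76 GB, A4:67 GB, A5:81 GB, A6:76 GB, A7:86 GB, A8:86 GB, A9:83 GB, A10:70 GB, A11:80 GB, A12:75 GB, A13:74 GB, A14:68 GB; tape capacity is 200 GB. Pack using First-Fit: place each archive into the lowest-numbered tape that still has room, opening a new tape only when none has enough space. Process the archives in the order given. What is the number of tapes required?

A1 (70 GB) → tape 1 (remaining 130 GB)
A2 (73 GB) → tape 1 (remaining 57 GB)
A3 (76 GB) → tape 2 (remaining 124 GB)
A4 (67 GB) → tape 2 (remaining 57 GB)
A5 (81 GB) → tape 3 (remaining 119 GB)
A6 (76 GB) → tape 3 (remaining 43 GB)
A7 (86 GB) → tape 4 (remaining 114 GB)
A8 (86 GB) → tape 4 (remaining 28 GB)
A9 (83 GB) → tape 5 (remaining 117 GB)
A10 (70 GB) → tape 5 (remaining 47 GB)
A11 (80 GB) → tape 6 (remaining 120 GB)
A12 (75 GB) → tape 6 (remaining 45 GB)
A13 (74 GB) → tape 7 (remaining 126 GB)
A14 (68 GB) → tape 7 (remaining 58 GB)
Final tapes: [70,73] [76,67] [81,76] [86,86] [83,70] [80,75] [74,68].

7 tapes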